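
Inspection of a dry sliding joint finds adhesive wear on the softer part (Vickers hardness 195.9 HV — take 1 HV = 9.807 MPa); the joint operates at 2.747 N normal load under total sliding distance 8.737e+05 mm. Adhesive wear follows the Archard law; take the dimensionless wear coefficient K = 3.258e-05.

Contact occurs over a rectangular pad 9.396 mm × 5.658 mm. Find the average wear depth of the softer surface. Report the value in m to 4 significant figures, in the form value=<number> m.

value=7.656e-07 m

Every step keeps full float precision. Quoted intermediates are rounded. Rounded just once: four significant digits.
Convert: Path length L = 8.737e+05 mm = 873.7 m.
Convert: Hardness H = 195.9 HV × 9.807 MPa/HV = 1921 MPa = 1.921e+09 Pa.
Convert: Pad sides 9.396 mm × 5.658 mm = 0.009396 m × 0.005658 m. Contact area A = 0.009396 m × 0.005658 m = 5.316e-05 m².
Collected in SI base units: W = 2.747 N, H = 1.921e+09 Pa, K = 3.258e-05.
Worn volume V = K·W·L/H = 3.258e-05 · 2.747 · 873.7 / 1.921e+09 = 4.070e-11 m³.
Depth h = V/A = 4.070e-11 / 5.316e-05 = 7.656e-07 m.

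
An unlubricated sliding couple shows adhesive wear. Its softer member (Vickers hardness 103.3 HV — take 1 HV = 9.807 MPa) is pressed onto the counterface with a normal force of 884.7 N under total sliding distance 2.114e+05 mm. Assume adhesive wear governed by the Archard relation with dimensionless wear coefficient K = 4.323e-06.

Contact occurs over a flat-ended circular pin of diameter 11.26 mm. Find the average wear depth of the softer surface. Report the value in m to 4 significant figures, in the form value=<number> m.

value=8.015e-06 m

Intermediate values are displayed rounded. The computation holds full float precision. Rounded once at the end to 4 significant digits.
Convert: Distance covered L = 2.114e+05 mm = 211.4 m.
Convert: Hardness H = 103.3 HV × 9.807 MPa/HV = 1013 MPa = 1.013e+09 Pa.
Convert: Pin diameter d = 11.26 mm = 0.01126 m. Contact area A = π·d²/4 = π·(0.01126 m)²/4 = 9.958e-05 m².
Expressed in SI base units: W = 884.7 N, H = 1.013e+09 Pa, K = 4.323e-06.
Wear volume V = K·W·L/H = 4.323e-06 · 884.7 · 211.4 / 1.013e+09 = 7.981e-10 m³.
Mean depth h = V/A = 7.981e-10 / 9.958e-05 = 8.015e-06 m.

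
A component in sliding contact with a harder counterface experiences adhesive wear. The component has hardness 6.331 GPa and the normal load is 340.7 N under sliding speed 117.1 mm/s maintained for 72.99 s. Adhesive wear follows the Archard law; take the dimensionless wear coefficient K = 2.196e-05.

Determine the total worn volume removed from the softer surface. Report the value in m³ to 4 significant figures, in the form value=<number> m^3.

value=1.010e-11 m^3

Intermediate values are shown rounded — the computation holds full precision — a single final rounding to 4 significant digits.
Sliding speed v = 117.1 mm/s = 0.1171 m/s. Distance covered L = v·t = 0.1171 m/s × 72.99 s = 8.547 m.
Hardness H = 6.331 GPa = 6.331e+09 Pa.
Collected in SI base units: W = 340.7 N, H = 6.331e+09 Pa, K = 2.196e-05.
By Archard's law, V = K·W·L/H = 2.196e-05 · 340.7 · 8.547 / 6.331e+09 = 1.010e-11 m³.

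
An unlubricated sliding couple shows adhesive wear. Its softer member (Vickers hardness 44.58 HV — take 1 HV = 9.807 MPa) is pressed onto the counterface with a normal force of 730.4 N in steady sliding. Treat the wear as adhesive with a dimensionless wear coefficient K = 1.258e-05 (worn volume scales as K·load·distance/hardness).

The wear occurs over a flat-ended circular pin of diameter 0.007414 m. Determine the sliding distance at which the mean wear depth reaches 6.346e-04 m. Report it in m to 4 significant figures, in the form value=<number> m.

value=1304 m

All working math carries exact precision, and intermediate values are shown rounded — one last rounding to 4 significant figures.
Hardness H = 44.58 HV × 9.807 MPa/HV = 437.2 MPa = 4.372e+08 Pa.
Contact area A = π·d²/4 = π·(0.007414 m)²/4 = 4.317e-05 m².
In SI base units, W = 730.4 N, H = 4.372e+08 Pa, K = 1.258e-05.
Limit volume V_lim = h_lim·A = 6.346e-04 · 4.317e-05 = 2.740e-08 m³.
Thus life L = V_lim·H/(K·W) = 2.740e-08 · 4.372e+08 / (1.258e-05 · 730.4) = 1304 m.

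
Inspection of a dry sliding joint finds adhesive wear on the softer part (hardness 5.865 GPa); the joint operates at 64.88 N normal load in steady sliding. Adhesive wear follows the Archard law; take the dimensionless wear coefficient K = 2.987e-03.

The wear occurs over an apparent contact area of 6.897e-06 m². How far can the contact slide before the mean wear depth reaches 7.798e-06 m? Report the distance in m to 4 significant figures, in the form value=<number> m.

All arithmetic keeps full precision; intermediate values appear rounded; a lone final rounding: 4 significant figures.
Convert: Hardness H = 5.865 GPa = 5.865e+09 Pa.
As SI base values: W = 64.88 N, H = 5.865e+09 Pa, K = 2.987e-03.
At the depth limit, V_lim = h_lim·A = 7.798e-06 · 6.897e-06 = 5.378e-11 m³.
Thus life L = V_lim·H/(K·W) = 5.378e-11 · 5.865e+09 / (2.987e-03 · 64.88) = 1.628 m.

value=1.628 m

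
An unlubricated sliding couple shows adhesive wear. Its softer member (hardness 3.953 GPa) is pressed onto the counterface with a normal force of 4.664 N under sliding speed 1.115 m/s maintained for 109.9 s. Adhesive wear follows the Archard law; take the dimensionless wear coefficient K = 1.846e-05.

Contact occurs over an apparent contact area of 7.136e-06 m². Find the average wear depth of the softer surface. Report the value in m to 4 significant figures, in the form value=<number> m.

value=3.740e-07 m

The computation carries full precision; displayed values are rounded — a single final rounding: 4 significant figures.
Convert: Distance L = v·t = 1.115 m/s × 109.9 s = 122.5 m.
Convert: Hardness H = 3.953 GPa = 3.953e+09 Pa.
Restated in SI base units: W = 4.664 N, H = 3.953e+09 Pa, K = 1.846e-05.
Apply Archard: V = K·W·L/H = 1.846e-05 · 4.664 · 122.5 / 3.953e+09 = 2.669e-12 m³.
Mean depth h = V/A = 2.669e-12 / 7.136e-06 = 3.740e-07 m.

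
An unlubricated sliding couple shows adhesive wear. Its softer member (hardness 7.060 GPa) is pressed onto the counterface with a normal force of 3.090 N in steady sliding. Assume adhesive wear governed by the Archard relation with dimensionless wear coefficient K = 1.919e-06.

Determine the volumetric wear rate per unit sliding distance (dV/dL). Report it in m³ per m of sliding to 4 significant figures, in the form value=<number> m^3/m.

The computation holds exact precision. The intermediates are printed rounded; a single final rounding to 4 significant digits.
Convert: Hardness H = 7.060 GPa = 7.060e+09 Pa.
Expressed in SI base units: W = 3.090 N, H = 7.060e+09 Pa, K = 1.919e-06.
Sliding wear rate dV/dL = K·W/H: 1.919e-06 · 3.090 / 7.060e+09 = 8.399e-16 m³/m.

value=8.399e-16 m^3/m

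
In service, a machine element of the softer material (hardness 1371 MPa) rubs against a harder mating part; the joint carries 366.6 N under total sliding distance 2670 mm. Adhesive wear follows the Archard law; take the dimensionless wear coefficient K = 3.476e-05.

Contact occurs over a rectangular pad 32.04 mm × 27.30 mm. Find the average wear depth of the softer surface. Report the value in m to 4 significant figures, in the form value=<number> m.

The algebra carries full precision, and the intermediates appear rounded; one final rounding: four significant figures.
Convert: Path length L = 2670 mm = 2.670 m.
Convert: Hardness H = 1371 MPa = 1.371e+09 Pa.
Convert: Pad sides 32.04 mm × 27.30 mm = 0.03204 m × 0.02730 m. Contact area A = 0.03204 m × 0.02730 m = 8.747e-04 m².
As SI base values: W = 366.6 N, H = 1.371e+09 Pa, K = 3.476e-05.
Archard volume V = K·W·L/H = 3.476e-05 · 366.6 · 2.670 / 1.371e+09 = 2.482e-11 m³.
Wear depth h = V/A = 2.482e-11 / 8.747e-04 = 2.837e-08 m.

value=2.837e-08 m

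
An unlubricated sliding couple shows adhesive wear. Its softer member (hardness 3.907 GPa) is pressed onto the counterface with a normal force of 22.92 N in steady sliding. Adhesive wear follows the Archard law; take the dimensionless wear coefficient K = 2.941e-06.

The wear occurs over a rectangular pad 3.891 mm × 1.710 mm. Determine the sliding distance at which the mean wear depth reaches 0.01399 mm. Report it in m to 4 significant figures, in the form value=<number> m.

The computation runs at full precision, and printed values are rounded; rounded just once: 4 significant figures.
Hardness H = 3.907 GPa = 3.907e+09 Pa.
Pad sides 3.891 mm × 1.710 mm = 0.003891 m × 0.001710 m. Contact area A = 0.003891 m × 0.001710 m = 6.654e-06 m².
Depth limit h_lim = 0.01399 mm = 1.399e-05 m.
As SI base values: W = 22.92 N, H = 3.907e+09 Pa, K = 2.941e-06.
Volume at the limit: V_lim = h_lim·A = 1.399e-05 · 6.654e-06 = 9.308e-11 m³.
Life L = V_lim·H/(K·W) = 9.308e-11 · 3.907e+09 / (2.941e-06 · 22.92) = 5395 m.

value=5395 m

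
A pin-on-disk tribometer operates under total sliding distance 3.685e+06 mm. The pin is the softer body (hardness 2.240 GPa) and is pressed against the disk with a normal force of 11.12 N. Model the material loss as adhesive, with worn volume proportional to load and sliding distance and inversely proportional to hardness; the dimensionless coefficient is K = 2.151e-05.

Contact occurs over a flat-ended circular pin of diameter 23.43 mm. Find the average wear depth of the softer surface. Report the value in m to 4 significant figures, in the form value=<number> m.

Intermediate values appear rounded, and all working math carries exact precision, and one last rounding to four significant digits.
Sliding distance L = 3.685e+06 mm = 3685 m.
Hardness H = 2.240 GPa = 2.240e+09 Pa.
Pin diameter d = 23.43 mm = 0.02343 m. Contact area A = π·d²/4 = π·(0.02343 m)²/4 = 4.312e-04 m².
Restated in SI base units: W = 11.12 N, H = 2.240e+09 Pa, K = 2.151e-05.
Wear volume V = K·W·L/H = 2.151e-05 · 11.12 · 3685 / 2.240e+09 = 3.935e-10 m³.
Average depth h = V/A = 3.935e-10 / 4.312e-04 = 9.126e-07 m.

value=9.126e-07 m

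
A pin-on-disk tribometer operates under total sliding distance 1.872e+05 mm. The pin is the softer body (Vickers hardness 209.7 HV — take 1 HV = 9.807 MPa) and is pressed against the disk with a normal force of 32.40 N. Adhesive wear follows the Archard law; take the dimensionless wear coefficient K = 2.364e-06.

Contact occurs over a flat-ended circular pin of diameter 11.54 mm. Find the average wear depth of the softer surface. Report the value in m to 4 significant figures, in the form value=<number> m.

All arithmetic maintains full precision, and intermediates are printed rounded; a single final rounding, at four significant figures.
Path length L = 1.872e+05 mm = 187.2 m.
Hardness H = 209.7 HV × 9.807 MPa/HV = 2057 MPa = 2.057e+09 Pa.
Pin diameter d = 11.54 mm = 0.01154 m. Contact area A = π·d²/4 = π·(0.01154 m)²/4 = 1.046e-04 m².
Restated in SI base units: W = 32.40 N, H = 2.057e+09 Pa, K = 2.364e-06.
Archard volume V = K·W·L/H = 2.364e-06 · 32.40 · 187.2 / 2.057e+09 = 6.972e-12 m³.
Mean wear depth h = V/A = 6.972e-12 / 1.046e-04 = 6.666e-08 m.

value=6.666e-08 m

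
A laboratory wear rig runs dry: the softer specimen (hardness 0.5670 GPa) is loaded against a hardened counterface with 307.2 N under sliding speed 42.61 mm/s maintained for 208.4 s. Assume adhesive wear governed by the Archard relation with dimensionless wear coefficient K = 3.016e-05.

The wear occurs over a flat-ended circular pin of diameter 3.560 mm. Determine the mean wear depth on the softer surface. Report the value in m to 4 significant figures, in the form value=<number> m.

Intermediate values appear rounded. Each operation holds full float precision, and one last rounding to four significant digits.
Sliding speed v = 42.61 mm/s = 0.04261 m/s. Distance covered L = v·t = 0.04261 m/s × 208.4 s = 8.880 m.
Hardness H = 0.5670 GPa = 5.670e+08 Pa.
Pin diameter d = 3.560 mm = 0.003560 m. Contact area A = π·d²/4 = π·(0.003560 m)²/4 = 9.954e-06 m².
Working in SI base units: W = 307.2 N, H = 5.670e+08 Pa, K = 3.016e-05.
Archard relation: V = K·W·L/H = 3.016e-05 · 307.2 · 8.880 / 5.670e+08 = 1.451e-10 m³.
Average depth h = V/A = 1.451e-10 / 9.954e-06 = 1.458e-05 m.

value=1.458e-05 m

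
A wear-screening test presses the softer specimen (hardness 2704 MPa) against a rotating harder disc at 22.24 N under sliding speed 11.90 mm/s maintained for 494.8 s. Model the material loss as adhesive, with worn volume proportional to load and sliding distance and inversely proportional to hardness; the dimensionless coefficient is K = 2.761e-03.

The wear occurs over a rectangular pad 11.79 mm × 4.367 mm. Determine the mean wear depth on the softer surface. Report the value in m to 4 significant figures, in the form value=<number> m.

All working math holds exact precision; quoted intermediates are rounded — one final rounding: 4 significant digits.
Sliding speed v = 11.90 mm/s = 0.01190 m/s. Total distance L = v·t = 0.01190 m/s × 494.8 s = 5.888 m.
Hardness H = 2704 MPa = 2.704e+09 Pa.
Pad sides 11.79 mm × 4.367 mm = 0.01179 m × 0.004367 m. Contact area A = 0.01179 m × 0.004367 m = 5.149e-05 m².
Working in SI base units: W = 22.24 N, H = 2.704e+09 Pa, K = 2.761e-03.
Worn volume V = K·W·L/H = 2.761e-03 · 22.24 · 5.888 / 2.704e+09 = 1.337e-10 m³.
Wear depth h = V/A = 1.337e-10 / 5.149e-05 = 2.597e-06 m.

value=2.597e-06 m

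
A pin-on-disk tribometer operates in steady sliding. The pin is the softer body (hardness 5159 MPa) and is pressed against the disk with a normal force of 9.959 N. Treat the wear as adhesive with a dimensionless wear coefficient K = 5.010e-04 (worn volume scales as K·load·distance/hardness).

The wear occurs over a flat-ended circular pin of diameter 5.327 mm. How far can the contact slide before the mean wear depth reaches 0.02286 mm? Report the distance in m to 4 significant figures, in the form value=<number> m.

value=526.8 m

The computation maintains full float precision — the intermediates appear rounded. Rounded just once, at four significant digits.
Hardness H = 5159 MPa = 5.159e+09 Pa.
Pin diameter d = 5.327 mm = 0.005327 m. Contact area A = π·d²/4 = π·(0.005327 m)²/4 = 2.229e-05 m².
Depth limit h_lim = 0.02286 mm = 2.286e-05 m.
Expressed in SI base units: W = 9.959 N, H = 5.159e+09 Pa, K = 5.010e-04.
Limit volume V_lim = h_lim·A = 2.286e-05 · 2.229e-05 = 5.095e-10 m³.
Thus life L = V_lim·H/(K·W) = 5.095e-10 · 5.159e+09 / (5.010e-04 · 9.959) = 526.8 m.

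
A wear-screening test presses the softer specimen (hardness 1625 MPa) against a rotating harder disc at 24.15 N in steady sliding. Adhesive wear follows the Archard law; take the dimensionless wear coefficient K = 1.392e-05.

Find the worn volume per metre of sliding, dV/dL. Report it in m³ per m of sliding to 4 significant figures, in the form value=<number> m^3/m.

The algebra keeps full precision; the intermediates are printed rounded — one last rounding to 4 significant figures.
Hardness H = 1625 MPa = 1.625e+09 Pa.
As SI base values: W = 24.15 N, H = 1.625e+09 Pa, K = 1.392e-05.
Volumetric rate dV/dL = K·W/H (no L dependence): 1.392e-05 · 24.15 / 1.625e+09 = 2.069e-13 m³/m.

value=2.069e-13 m^3/m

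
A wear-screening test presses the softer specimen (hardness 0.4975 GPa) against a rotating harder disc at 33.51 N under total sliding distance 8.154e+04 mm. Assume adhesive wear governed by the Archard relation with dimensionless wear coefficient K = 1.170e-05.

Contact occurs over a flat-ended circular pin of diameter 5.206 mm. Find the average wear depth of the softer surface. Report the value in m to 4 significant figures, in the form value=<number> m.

value=3.019e-06 m

Each operation holds exact precision, and the intermediates are shown rounded; a single final rounding to 4 significant digits.
Convert: Path length L = 8.154e+04 mm = 81.54 m.
Convert: Hardness H = 0.4975 GPa = 4.975e+08 Pa.
Convert: Pin diameter d = 5.206 mm = 0.005206 m. Contact area A = π·d²/4 = π·(0.005206 m)²/4 = 2.129e-05 m².
In SI base units: W = 33.51 N, H = 4.975e+08 Pa, K = 1.170e-05.
Archard volume V = K·W·L/H = 1.170e-05 · 33.51 · 81.54 / 4.975e+08 = 6.426e-11 m³.
Average depth h = V/A = 6.426e-11 / 2.129e-05 = 3.019e-06 m.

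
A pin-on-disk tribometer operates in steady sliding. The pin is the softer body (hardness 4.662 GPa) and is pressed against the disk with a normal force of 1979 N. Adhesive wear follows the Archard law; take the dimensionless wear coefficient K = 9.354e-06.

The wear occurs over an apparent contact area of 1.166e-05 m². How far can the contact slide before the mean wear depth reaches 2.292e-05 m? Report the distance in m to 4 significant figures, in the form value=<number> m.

value=67.30 m

All arithmetic keeps full precision; the intermediates are printed rounded, and one final rounding: four significant digits.
Convert: Hardness H = 4.662 GPa = 4.662e+09 Pa.
In SI base units: W = 1979 N, H = 4.662e+09 Pa, K = 9.354e-06.
Permissible volume V_lim = h_lim·A = 2.292e-05 · 1.166e-05 = 2.672e-10 m³.
So the life L = V_lim·H/(K·W) = 2.672e-10 · 4.662e+09 / (9.354e-06 · 1979) = 67.30 m.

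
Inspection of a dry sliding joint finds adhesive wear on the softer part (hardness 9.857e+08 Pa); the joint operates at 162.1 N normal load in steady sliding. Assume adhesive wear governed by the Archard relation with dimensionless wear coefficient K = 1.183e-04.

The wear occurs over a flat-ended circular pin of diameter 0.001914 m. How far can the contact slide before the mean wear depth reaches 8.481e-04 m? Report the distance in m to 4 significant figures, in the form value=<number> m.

All arithmetic holds exact precision — intermediates are displayed rounded. Rounded once at the end: 4 significant digits.
Convert: Contact area A = π·d²/4 = π·(0.001914 m)²/4 = 2.877e-06 m².
In SI base units, W = 162.1 N, H = 9.857e+08 Pa, K = 1.183e-04.
At the depth limit, V_lim = h_lim·A = 8.481e-04 · 2.877e-06 = 2.440e-09 m³.
Life L = V_lim·H/(K·W) = 2.440e-09 · 9.857e+08 / (1.183e-04 · 162.1) = 125.4 m.

value=125.4 m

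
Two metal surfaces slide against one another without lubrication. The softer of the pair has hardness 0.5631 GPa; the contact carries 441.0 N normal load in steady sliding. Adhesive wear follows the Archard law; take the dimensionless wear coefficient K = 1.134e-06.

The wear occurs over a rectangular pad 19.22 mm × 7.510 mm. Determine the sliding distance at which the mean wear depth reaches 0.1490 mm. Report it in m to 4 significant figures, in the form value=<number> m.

value=2.422e+04 m

Each operation carries full float precision; intermediate values appear rounded — a lone final rounding to 4 significant figures.
Convert: Hardness H = 0.5631 GPa = 5.631e+08 Pa.
Convert: Pad sides 19.22 mm × 7.510 mm = 0.01922 m × 0.007510 m. Contact area A = 0.01922 m × 0.007510 m = 1.443e-04 m².
Convert: Depth limit h_lim = 0.1490 mm = 1.490e-04 m.
Expressed in SI base units: W = 441.0 N, H = 5.631e+08 Pa, K = 1.134e-06.
Volume at the limit: V_lim = h_lim·A = 1.490e-04 · 1.443e-04 = 2.151e-08 m³.
Inverting, life L = V_lim·H/(K·W) = 2.151e-08 · 5.631e+08 / (1.134e-06 · 441.0) = 2.422e+04 m.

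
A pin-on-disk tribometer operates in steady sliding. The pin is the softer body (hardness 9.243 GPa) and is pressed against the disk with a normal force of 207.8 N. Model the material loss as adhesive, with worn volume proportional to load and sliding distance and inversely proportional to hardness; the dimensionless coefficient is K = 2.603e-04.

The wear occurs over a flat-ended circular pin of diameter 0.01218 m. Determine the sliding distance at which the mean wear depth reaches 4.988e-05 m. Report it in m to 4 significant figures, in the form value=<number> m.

Intermediates are displayed rounded — all working math carries full float precision; one last rounding to four significant digits.
Convert: Hardness H = 9.243 GPa = 9.243e+09 Pa.
Convert: Contact area A = π·d²/4 = π·(0.01218 m)²/4 = 1.165e-04 m².
Expressed in SI base units: W = 207.8 N, H = 9.243e+09 Pa, K = 2.603e-04.
At the depth limit, V_lim = h_lim·A = 4.988e-05 · 1.165e-04 = 5.812e-09 m³.
Life L = V_lim·H/(K·W) = 5.812e-09 · 9.243e+09 / (2.603e-04 · 207.8) = 993.1 m.

value=993.1 m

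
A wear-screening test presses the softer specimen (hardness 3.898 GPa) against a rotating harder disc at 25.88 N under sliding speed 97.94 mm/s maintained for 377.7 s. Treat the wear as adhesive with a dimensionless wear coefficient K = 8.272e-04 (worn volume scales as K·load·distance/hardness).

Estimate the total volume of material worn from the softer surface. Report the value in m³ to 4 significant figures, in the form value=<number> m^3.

value=2.032e-10 m^3

Each operation holds exact precision, and intermediates are displayed rounded; a lone final rounding: four significant figures.
Sliding speed v = 97.94 mm/s = 0.09794 m/s. Distance L = v·t = 0.09794 m/s × 377.7 s = 36.99 m.
Hardness H = 3.898 GPa = 3.898e+09 Pa.
As SI base values: W = 25.88 N, H = 3.898e+09 Pa, K = 8.272e-04.
Wear volume V = K·W·L/H = 8.272e-04 · 25.88 · 36.99 / 3.898e+09 = 2.032e-10 m³.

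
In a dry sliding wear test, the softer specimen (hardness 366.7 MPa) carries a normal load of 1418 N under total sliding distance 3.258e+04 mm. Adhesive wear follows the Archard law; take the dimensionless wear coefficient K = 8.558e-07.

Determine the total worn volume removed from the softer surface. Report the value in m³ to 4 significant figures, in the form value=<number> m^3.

The computation maintains full float precision; displayed values are rounded. Rounded once at the end, at four significant figures.
The distance L = 3.258e+04 mm = 32.58 m.
Hardness H = 366.7 MPa = 3.667e+08 Pa.
Expressed in SI base units: W = 1418 N, H = 3.667e+08 Pa, K = 8.558e-07.
By Archard's law, V = K·W·L/H = 8.558e-07 · 1418 · 32.58 / 3.667e+08 = 1.078e-10 m³.

value=1.078e-10 m^3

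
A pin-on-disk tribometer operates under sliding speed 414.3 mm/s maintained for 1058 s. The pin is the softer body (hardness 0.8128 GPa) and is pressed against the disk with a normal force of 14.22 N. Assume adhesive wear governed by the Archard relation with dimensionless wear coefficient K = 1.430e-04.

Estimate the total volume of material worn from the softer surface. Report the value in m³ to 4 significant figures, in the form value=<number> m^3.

value=1.097e-09 m^3

Shown intermediates are rounded, and the algebra runs at full float precision — one final rounding to 4 significant digits.
Convert: Sliding speed v = 414.3 mm/s = 0.4143 m/s. Distance L = v·t = 0.4143 m/s × 1058 s = 438.3 m.
Convert: Hardness H = 0.8128 GPa = 8.128e+08 Pa.
Collected in SI base units: W = 14.22 N, H = 8.128e+08 Pa, K = 1.430e-04.
By Archard's law, V = K·W·L/H = 1.430e-04 · 14.22 · 438.3 / 8.128e+08 = 1.097e-09 m³.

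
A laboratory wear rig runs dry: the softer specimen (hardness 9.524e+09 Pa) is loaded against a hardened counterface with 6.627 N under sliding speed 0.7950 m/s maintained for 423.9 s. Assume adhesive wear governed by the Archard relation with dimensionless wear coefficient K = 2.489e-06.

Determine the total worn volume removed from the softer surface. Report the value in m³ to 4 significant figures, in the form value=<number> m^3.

Quoted intermediates are rounded, and the algebra maintains full precision — a lone final rounding, at 4 significant figures.
Distance covered L = v·t = 0.7950 m/s × 423.9 s = 337.0 m.
In SI base units, W = 6.627 N, H = 9.524e+09 Pa, K = 2.489e-06.
Archard volume V = K·W·L/H = 2.489e-06 · 6.627 · 337.0 / 9.524e+09 = 5.837e-13 m³.

value=5.837e-13 m^3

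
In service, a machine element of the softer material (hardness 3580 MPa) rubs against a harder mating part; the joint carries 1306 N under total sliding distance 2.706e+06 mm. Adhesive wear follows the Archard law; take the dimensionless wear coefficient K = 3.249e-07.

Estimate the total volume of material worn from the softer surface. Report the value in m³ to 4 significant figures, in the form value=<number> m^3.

The computation maintains full float precision — the intermediates are shown rounded — a lone final rounding to 4 significant figures.
Convert: Sliding distance L = 2.706e+06 mm = 2706 m.
Convert: Hardness H = 3580 MPa = 3.580e+09 Pa.
Restated in SI base units: W = 1306 N, H = 3.580e+09 Pa, K = 3.249e-07.
By Archard's law, V = K·W·L/H = 3.249e-07 · 1306 · 2706 / 3.580e+09 = 3.207e-10 m³.

value=3.207e-10 m^3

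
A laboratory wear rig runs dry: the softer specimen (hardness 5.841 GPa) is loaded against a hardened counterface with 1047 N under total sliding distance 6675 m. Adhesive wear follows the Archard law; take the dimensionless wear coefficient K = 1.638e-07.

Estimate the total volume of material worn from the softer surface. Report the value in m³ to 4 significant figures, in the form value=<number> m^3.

value=1.960e-10 m^3

Each operation keeps full float precision; intermediate values are displayed rounded — rounded once at the end, at four significant digits.
Hardness H = 5.841 GPa = 5.841e+09 Pa.
Collected in SI base units: W = 1047 N, H = 5.841e+09 Pa, K = 1.638e-07.
Wear volume V = K·W·L/H = 1.638e-07 · 1047 · 6675 / 5.841e+09 = 1.960e-10 m³.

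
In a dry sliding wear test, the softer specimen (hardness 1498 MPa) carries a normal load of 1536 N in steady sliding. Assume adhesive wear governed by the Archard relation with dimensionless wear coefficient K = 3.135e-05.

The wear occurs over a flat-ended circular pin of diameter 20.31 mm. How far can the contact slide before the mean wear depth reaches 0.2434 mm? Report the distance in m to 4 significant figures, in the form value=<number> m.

The intermediates appear rounded, and the algebra carries full precision, and one final rounding, at four significant figures.
Convert: Hardness H = 1498 MPa = 1.498e+09 Pa.
Convert: Pin diameter d = 20.31 mm = 0.02031 m. Contact area A = π·d²/4 = π·(0.02031 m)²/4 = 3.240e-04 m².
Convert: Depth limit h_lim = 0.2434 mm = 2.434e-04 m.
In SI base units: W = 1536 N, H = 1.498e+09 Pa, K = 3.135e-05.
Allowed volume V_lim = h_lim·A = 2.434e-04 · 3.240e-04 = 7.886e-08 m³.
Life L = V_lim·H/(K·W) = 7.886e-08 · 1.498e+09 / (3.135e-05 · 1536) = 2453 m.

value=2453 m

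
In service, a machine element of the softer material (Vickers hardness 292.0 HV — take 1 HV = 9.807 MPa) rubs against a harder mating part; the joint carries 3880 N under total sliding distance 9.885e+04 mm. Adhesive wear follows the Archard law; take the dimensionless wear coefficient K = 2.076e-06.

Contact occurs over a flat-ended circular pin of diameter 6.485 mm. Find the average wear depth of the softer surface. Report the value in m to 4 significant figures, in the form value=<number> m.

value=8.418e-06 m

Intermediate values are printed rounded, and every step keeps full precision; one final rounding, at 4 significant figures.
Distance covered L = 9.885e+04 mm = 98.85 m.
Hardness H = 292.0 HV × 9.807 MPa/HV = 2864 MPa = 2.864e+09 Pa.
Pin diameter d = 6.485 mm = 0.006485 m. Contact area A = π·d²/4 = π·(0.006485 m)²/4 = 3.303e-05 m².
Collected in SI base units: W = 3880 N, H = 2.864e+09 Pa, K = 2.076e-06.
The Archard volume V = K·W·L/H = 2.076e-06 · 3880 · 98.85 / 2.864e+09 = 2.780e-10 m³.
Depth h = V/A = 2.780e-10 / 3.303e-05 = 8.418e-06 m.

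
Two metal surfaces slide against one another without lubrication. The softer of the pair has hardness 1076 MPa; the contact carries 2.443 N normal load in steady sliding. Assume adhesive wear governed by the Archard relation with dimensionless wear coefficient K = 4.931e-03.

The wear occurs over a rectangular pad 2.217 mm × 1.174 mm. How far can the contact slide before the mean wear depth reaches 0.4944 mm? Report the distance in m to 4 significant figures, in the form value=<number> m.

value=114.9 m

Each operation runs at exact precision — intermediates are shown rounded. Rounded just once: 4 significant figures.
Convert: Hardness H = 1076 MPa = 1.076e+09 Pa.
Convert: Pad sides 2.217 mm × 1.174 mm = 0.002217 m × 0.001174 m. Contact area A = 0.002217 m × 0.001174 m = 2.603e-06 m².
Convert: Depth limit h_lim = 0.4944 mm = 4.944e-04 m.
SI base units throughout: W = 2.443 N, H = 1.076e+09 Pa, K = 4.931e-03.
Allowed volume V_lim = h_lim·A = 4.944e-04 · 2.603e-06 = 1.287e-09 m³.
Thus life L = V_lim·H/(K·W) = 1.287e-09 · 1.076e+09 / (4.931e-03 · 2.443) = 114.9 m.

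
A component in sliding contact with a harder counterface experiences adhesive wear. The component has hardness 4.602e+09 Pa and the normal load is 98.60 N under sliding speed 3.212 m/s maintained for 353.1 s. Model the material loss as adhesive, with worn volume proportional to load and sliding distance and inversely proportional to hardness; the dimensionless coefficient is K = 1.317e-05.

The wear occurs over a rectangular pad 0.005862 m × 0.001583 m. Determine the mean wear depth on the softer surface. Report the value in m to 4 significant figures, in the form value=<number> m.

value=3.449e-05 m

All arithmetic maintains full float precision, and intermediate values are shown rounded — one last rounding: four significant digits.
Total distance L = v·t = 3.212 m/s × 353.1 s = 1134 m.
Contact area A = 0.005862 m × 0.001583 m = 9.280e-06 m².
Restated in SI base units: W = 98.60 N, H = 4.602e+09 Pa, K = 1.317e-05.
Worn volume V = K·W·L/H = 1.317e-05 · 98.60 · 1134 / 4.602e+09 = 3.200e-10 m³.
Mean wear depth h = V/A = 3.200e-10 / 9.280e-06 = 3.449e-05 m.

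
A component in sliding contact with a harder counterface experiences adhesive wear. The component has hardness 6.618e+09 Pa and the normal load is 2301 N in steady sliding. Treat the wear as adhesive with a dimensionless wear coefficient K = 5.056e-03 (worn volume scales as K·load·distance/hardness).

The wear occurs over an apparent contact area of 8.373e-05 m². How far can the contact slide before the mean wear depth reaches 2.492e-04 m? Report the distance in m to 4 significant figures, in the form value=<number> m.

All working math runs at full precision; intermediate values are shown rounded; rounded just once: 4 significant figures.
In SI base units, W = 2301 N, H = 6.618e+09 Pa, K = 5.056e-03.
Limit volume V_lim = h_lim·A = 2.492e-04 · 8.373e-05 = 2.087e-08 m³.
Inverting, life L = V_lim·H/(K·W) = 2.087e-08 · 6.618e+09 / (5.056e-03 · 2301) = 11.87 m.

value=11.87 m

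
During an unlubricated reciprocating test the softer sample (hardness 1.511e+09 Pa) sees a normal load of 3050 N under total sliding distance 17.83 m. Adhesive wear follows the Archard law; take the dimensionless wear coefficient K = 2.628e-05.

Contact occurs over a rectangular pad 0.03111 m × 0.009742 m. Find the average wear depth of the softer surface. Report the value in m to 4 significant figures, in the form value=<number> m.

value=3.121e-06 m

Intermediate values are shown rounded. The algebra holds full precision. Rounded just once, at four significant figures.
Convert: Contact area A = 0.03111 m × 0.009742 m = 3.031e-04 m².
Collected in SI base units: W = 3050 N, H = 1.511e+09 Pa, K = 2.628e-05.
Worn volume V = K·W·L/H = 2.628e-05 · 3050 · 17.83 / 1.511e+09 = 9.458e-10 m³.
Depth h = V/A = 9.458e-10 / 3.031e-04 = 3.121e-06 m.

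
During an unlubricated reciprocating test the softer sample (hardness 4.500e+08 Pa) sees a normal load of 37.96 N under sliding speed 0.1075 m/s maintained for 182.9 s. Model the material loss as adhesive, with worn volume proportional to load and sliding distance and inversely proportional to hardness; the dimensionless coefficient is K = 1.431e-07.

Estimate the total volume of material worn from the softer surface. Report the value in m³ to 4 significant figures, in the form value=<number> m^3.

All arithmetic maintains exact precision; intermediate values appear rounded. Rounded once at the end to four significant digits.
Convert: Total distance L = v·t = 0.1075 m/s × 182.9 s = 19.66 m.
Restated in SI base units: W = 37.96 N, H = 4.500e+08 Pa, K = 1.431e-07.
Wear volume V = K·W·L/H = 1.431e-07 · 37.96 · 19.66 / 4.500e+08 = 2.373e-13 m³.

value=2.373e-13 m^3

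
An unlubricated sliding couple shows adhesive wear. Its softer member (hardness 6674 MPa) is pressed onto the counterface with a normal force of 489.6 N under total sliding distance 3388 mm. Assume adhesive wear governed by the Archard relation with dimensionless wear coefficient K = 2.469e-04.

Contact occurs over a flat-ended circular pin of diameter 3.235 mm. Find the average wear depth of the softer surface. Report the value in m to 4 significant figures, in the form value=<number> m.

value=7.466e-06 m

Intermediate values are shown rounded. All arithmetic runs at exact precision. Rounded just once, at four significant figures.
Convert: Sliding distance L = 3388 mm = 3.388 m.
Convert: Hardness H = 6674 MPa = 6.674e+09 Pa.
Convert: Pin diameter d = 3.235 mm = 0.003235 m. Contact area A = π·d²/4 = π·(0.003235 m)²/4 = 8.219e-06 m².
In SI base units, W = 489.6 N, H = 6.674e+09 Pa, K = 2.469e-04.
Volume removed: V = K·W·L/H = 2.469e-04 · 489.6 · 3.388 / 6.674e+09 = 6.136e-11 m³.
Mean wear depth h = V/A = 6.136e-11 / 8.219e-06 = 7.466e-06 m.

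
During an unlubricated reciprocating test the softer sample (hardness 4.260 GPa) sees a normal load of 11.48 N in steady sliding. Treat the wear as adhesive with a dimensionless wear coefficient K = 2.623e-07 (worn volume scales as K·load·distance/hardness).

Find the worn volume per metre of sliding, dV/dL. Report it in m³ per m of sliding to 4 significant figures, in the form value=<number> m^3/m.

The algebra runs at full precision — intermediate values are displayed rounded; one last rounding to four significant figures.
Hardness H = 4.260 GPa = 4.260e+09 Pa.
SI base units throughout: W = 11.48 N, H = 4.260e+09 Pa, K = 2.623e-07.
Wear rate dV/dL = K·W/H (independent of L): 2.623e-07 · 11.48 / 4.260e+09 = 7.069e-16 m³/m.

value=7.069e-16 m^3/m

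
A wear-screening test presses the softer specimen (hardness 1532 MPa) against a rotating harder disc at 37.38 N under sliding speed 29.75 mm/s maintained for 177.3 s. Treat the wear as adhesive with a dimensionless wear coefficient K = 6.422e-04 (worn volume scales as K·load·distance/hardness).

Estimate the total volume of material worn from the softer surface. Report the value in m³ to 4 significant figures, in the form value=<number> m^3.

Intermediate values appear rounded. All working math holds exact precision. Rounded just once: four significant figures.
Sliding speed v = 29.75 mm/s = 0.02975 m/s. The distance L = v·t = 0.02975 m/s × 177.3 s = 5.275 m.
Hardness H = 1532 MPa = 1.532e+09 Pa.
In SI base units: W = 37.38 N, H = 1.532e+09 Pa, K = 6.422e-04.
By Archard's law, V = K·W·L/H = 6.422e-04 · 37.38 · 5.275 / 1.532e+09 = 8.265e-11 m³.

value=8.265e-11 m^3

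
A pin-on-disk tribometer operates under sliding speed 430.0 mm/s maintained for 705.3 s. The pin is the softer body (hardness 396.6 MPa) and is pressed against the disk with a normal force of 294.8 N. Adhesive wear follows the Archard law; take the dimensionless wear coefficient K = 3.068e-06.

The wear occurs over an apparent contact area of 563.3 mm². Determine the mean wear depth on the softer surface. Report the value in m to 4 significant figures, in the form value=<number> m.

The algebra holds exact precision, and displayed values are rounded — a single final rounding, at four significant digits.
Convert: Sliding speed v = 430.0 mm/s = 0.4300 m/s. The distance L = v·t = 0.4300 m/s × 705.3 s = 303.3 m.
Convert: Hardness H = 396.6 MPa = 3.966e+08 Pa.
Convert: Contact area A = 563.3 mm² = 5.633e-04 m².
Restated in SI base units: W = 294.8 N, H = 3.966e+08 Pa, K = 3.068e-06.
Archard relation: V = K·W·L/H = 3.068e-06 · 294.8 · 303.3 / 3.966e+08 = 6.916e-10 m³.
Mean wear depth h = V/A = 6.916e-10 / 5.633e-04 = 1.228e-06 m.

value=1.228e-06 m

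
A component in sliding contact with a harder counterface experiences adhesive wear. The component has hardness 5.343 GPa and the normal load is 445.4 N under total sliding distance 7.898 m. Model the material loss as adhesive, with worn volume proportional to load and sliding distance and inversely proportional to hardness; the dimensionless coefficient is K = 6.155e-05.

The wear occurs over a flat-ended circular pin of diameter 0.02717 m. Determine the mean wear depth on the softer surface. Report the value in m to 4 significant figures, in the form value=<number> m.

Quoted intermediates are rounded. Each operation runs at full precision — one last rounding, at four significant digits.
Hardness H = 5.343 GPa = 5.343e+09 Pa.
Contact area A = π·d²/4 = π·(0.02717 m)²/4 = 5.798e-04 m².
In SI base units: W = 445.4 N, H = 5.343e+09 Pa, K = 6.155e-05.
By Archard's law, V = K·W·L/H = 6.155e-05 · 445.4 · 7.898 / 5.343e+09 = 4.052e-11 m³.
Depth h = V/A = 4.052e-11 / 5.798e-04 = 6.989e-08 m.

value=6.989e-08 m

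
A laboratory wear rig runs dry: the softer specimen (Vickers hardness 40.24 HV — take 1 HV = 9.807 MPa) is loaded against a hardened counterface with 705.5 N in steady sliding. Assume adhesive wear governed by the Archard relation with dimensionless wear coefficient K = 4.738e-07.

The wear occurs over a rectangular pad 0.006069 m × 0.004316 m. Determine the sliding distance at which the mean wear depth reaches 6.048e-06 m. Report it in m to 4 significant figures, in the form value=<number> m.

Displayed values are rounded. Each operation keeps exact precision — a lone final rounding: four significant figures.
Convert: Hardness H = 40.24 HV × 9.807 MPa/HV = 394.6 MPa = 3.946e+08 Pa.
Convert: Contact area A = 0.006069 m × 0.004316 m = 2.619e-05 m².
Collected in SI base units: W = 705.5 N, H = 3.946e+08 Pa, K = 4.738e-07.
Allowed volume V_lim = h_lim·A = 6.048e-06 · 2.619e-05 = 1.584e-10 m³.
Thus life L = V_lim·H/(K·W) = 1.584e-10 · 3.946e+08 / (4.738e-07 · 705.5) = 187.0 m.

value=187.0 m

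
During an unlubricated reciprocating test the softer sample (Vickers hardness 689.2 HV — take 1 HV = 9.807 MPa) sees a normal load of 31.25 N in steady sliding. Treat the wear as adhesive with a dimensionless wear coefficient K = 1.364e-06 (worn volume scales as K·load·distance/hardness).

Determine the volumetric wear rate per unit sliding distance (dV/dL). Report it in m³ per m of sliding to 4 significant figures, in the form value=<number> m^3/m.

Displayed values are rounded, and the computation keeps full precision; rounded just once to four significant digits.
Convert: Hardness H = 689.2 HV × 9.807 MPa/HV = 6759 MPa = 6.759e+09 Pa.
As SI base values: W = 31.25 N, H = 6.759e+09 Pa, K = 1.364e-06.
Rate of wear dV/dL = K·W/H, per unit distance: 1.364e-06 · 31.25 / 6.759e+09 = 6.306e-15 m³/m.

value=6.306e-15 m^3/m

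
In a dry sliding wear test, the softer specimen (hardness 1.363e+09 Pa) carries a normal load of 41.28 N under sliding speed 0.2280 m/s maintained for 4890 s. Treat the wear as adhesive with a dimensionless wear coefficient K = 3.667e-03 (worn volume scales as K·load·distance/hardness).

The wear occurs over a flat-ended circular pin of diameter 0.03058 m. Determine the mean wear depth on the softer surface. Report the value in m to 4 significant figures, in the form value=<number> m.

All working math maintains exact precision — the intermediates are printed rounded — a lone final rounding, at four significant digits.
Distance L = v·t = 0.2280 m/s × 4890 s = 1115 m.
Contact area A = π·d²/4 = π·(0.03058 m)²/4 = 7.345e-04 m².
Expressed in SI base units: W = 41.28 N, H = 1.363e+09 Pa, K = 3.667e-03.
Volume removed: V = K·W·L/H = 3.667e-03 · 41.28 · 1115 / 1.363e+09 = 1.238e-07 m³.
Depth of wear h = V/A = 1.238e-07 / 7.345e-04 = 1.686e-04 m.

value=1.686e-04 m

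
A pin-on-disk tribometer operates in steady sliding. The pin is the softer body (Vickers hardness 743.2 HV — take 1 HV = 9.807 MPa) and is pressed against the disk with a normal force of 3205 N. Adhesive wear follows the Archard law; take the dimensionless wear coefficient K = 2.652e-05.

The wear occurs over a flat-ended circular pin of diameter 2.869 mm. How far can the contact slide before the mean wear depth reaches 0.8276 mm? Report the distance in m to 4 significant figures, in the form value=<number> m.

Each operation holds exact precision — the intermediates appear rounded; rounded once at the end: 4 significant digits.
Hardness H = 743.2 HV × 9.807 MPa/HV = 7289 MPa = 7.289e+09 Pa.
Pin diameter d = 2.869 mm = 0.002869 m. Contact area A = π·d²/4 = π·(0.002869 m)²/4 = 6.465e-06 m².
Depth limit h_lim = 0.8276 mm = 8.276e-04 m.
Restated in SI base units: W = 3205 N, H = 7.289e+09 Pa, K = 2.652e-05.
Permissible volume V_lim = h_lim·A = 8.276e-04 · 6.465e-06 = 5.350e-09 m³.
Inverting, life L = V_lim·H/(K·W) = 5.350e-09 · 7.289e+09 / (2.652e-05 · 3205) = 458.8 m.

value=458.8 m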